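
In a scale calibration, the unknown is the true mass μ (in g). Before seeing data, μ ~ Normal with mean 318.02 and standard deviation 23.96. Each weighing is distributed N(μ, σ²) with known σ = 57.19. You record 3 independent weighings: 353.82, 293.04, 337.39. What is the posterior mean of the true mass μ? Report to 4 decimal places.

321.4912

For Normal data with known variance σ², a Normal(μ₀, σ₀²) prior on μ is conjugate. Posterior precision = 1/σ₀² + n/σ²; posterior mean is the precision-weighted average of μ₀ and x̄.
Σxᵢ = 353.82 + 293.04 + 337.39 = 984.25, so n·x̄ = 984.25.
σ₀² = 23.96² = 574.0816, σ² = 57.19² = 3270.6961; σ² + n·σ₀² = 3270.6961 + 3·574.0816 = 4992.9409.
Posterior mean = (μ₀/σ₀² + n·x̄/σ²)/(1/σ₀² + n/σ²) = (σ²·μ₀ + σ₀²·n·x̄)/(σ² + n·σ₀²) = (3270.6961·318.02 + 574.0816·984.25)/4992.9409 = 1605186.588522/4992.9409 = 321.4912.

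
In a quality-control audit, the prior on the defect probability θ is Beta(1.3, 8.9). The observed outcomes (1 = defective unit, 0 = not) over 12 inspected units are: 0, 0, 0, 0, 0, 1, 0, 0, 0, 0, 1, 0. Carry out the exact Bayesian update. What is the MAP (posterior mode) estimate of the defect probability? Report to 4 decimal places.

0.1139

The Beta prior is conjugate to a Binomial/Bernoulli likelihood; the update adds successes to α and failures to β.
Posterior: Beta(α+k, β+n−k) = Beta(1.3+2, 8.9+10) = Beta(3.3, 18.9).
Mode of Beta(a,b) for a,b>1 is (a−1)/(a+b−2) = 2.3/20.2 = 0.1139.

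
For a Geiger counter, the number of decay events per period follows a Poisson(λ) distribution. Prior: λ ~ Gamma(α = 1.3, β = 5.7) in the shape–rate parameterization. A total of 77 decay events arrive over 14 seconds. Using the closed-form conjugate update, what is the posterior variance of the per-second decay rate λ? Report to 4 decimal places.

With a Gamma(shape α, rate β) prior, the Poisson likelihood is conjugate: the posterior is Gamma(α + ΣXᵢ, β + n).
Posterior: Gamma(α+S, β+n) = Gamma(1.3+77, 5.7+14) = Gamma(78.3, 19.7).
Var = α/β² = 78.3/19.7² = 0.2018.

0.2018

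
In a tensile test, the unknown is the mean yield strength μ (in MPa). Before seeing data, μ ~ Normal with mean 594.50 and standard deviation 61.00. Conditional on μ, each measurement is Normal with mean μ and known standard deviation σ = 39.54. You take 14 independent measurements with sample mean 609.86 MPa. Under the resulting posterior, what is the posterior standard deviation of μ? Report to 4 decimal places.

For Normal data with known variance σ², a Normal(μ₀, σ₀²) prior on μ is conjugate. Posterior precision = 1/σ₀² + n/σ²; posterior mean is the precision-weighted average of μ₀ and x̄.
σ₀² = 61.00² = 3721, σ² = 39.54² = 1563.4116; σ² + n·σ₀² = 1563.4116 + 14·3721 = 53657.4116.
Posterior precision = 1/σ₀² + n/σ² = 1/3721 + 14/1563.4116 = (σ² + n·σ₀²)/(σ₀²σ²) = 53657.4116/(3721·1563.4116); posterior variance σₙ² = σ₀²σ²/(σ² + n·σ₀²) = 3721·1563.4116/53657.4116 = 108.418472.
Posterior SD = √σₙ² = √(3721·1563.4116/53657.4116) = 10.4124.

10.4124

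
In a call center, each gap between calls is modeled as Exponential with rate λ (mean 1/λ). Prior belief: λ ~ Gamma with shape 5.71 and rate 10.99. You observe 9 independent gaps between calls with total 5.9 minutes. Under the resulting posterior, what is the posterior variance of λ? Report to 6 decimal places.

With a Gamma(shape α, rate β) prior on the exponential rate λ, the posterior after n observations with total T = Σxᵢ is Gamma(α+n, β+T).
Posterior: Gamma(5.71+9, 10.99+5.9) = Gamma(14.71, 16.89).
Var = α/β² = 0.051565.

0.051565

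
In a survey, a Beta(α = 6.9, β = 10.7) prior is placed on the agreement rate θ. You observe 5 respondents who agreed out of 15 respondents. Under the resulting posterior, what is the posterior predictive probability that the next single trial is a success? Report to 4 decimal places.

The Beta prior is conjugate to a Binomial/Bernoulli likelihood; the update adds successes to α and failures to β.
Posterior: Beta(α+k, β+n−k) = Beta(6.9+5, 10.7+10) = Beta(11.9, 20.7).
For a single future Bernoulli trial, P(success | data) = α/(α+β) = 0.3650.

0.3650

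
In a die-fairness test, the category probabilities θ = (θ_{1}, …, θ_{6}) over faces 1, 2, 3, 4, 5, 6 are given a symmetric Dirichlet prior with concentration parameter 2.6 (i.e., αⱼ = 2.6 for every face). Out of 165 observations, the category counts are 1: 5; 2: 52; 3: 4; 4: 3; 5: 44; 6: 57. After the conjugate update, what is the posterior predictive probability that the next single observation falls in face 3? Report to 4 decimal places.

0.0365

The Dirichlet prior is conjugate to the Multinomial likelihood: each posterior αⱼ = prior αⱼ + observed count nⱼ.
Posterior concentration: (7.6, 54.6, 6.6, 5.6, 46.6, 59.6), total = 180.6.
P(next = 3 | data) = α_{3}/Σα = 0.0365.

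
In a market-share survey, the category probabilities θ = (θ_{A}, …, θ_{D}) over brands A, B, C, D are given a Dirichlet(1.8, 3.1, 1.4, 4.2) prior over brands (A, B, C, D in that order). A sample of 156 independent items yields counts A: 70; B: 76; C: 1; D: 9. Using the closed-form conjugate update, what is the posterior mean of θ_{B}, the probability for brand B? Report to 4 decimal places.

0.4751

The Dirichlet prior is conjugate to the Multinomial likelihood: each posterior αⱼ = prior αⱼ + observed count nⱼ.
Posterior concentration: (71.8, 79.1, 2.4, 13.2), total = 166.5.
E[θ_{B}|data] = α_{B}/Σα = 79.1/166.5 = 0.4751.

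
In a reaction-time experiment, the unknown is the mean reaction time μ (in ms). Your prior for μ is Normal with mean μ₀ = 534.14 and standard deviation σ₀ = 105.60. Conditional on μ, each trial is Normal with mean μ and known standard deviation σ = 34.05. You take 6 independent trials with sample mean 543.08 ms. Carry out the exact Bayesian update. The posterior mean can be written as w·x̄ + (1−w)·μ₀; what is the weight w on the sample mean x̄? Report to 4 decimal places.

For Normal data with known variance σ², a Normal(μ₀, σ₀²) prior on μ is conjugate. Posterior precision = 1/σ₀² + n/σ²; posterior mean is the precision-weighted average of μ₀ and x̄.
σ₀² = 105.60² = 11151.36, σ² = 34.05² = 1159.4025. Prior precision 1/σ₀² = 1/11151.36; data precision n/σ² = 6/1159.4025.
w = (n/σ²)/(1/σ₀² + n/σ²) = n·σ₀²/(σ² + n·σ₀²) = 6·11151.36/(1159.4025 + 6·11151.36) = 66908.16/68067.5625 = 0.9830.

0.9830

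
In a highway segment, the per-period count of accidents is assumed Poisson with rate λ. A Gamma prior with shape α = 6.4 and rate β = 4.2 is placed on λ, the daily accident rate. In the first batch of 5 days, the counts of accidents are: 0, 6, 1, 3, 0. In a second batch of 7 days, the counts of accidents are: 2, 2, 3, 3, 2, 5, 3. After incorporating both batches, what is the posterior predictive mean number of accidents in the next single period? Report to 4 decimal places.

With a Gamma(shape α, rate β) prior, the Poisson likelihood is conjugate: the posterior is Gamma(α + ΣXᵢ, β + n).
Batch 1: sum of counts S = 10 over n = 5 days.
After batch 1: Gamma(α+S, β+n) = Gamma(6.4+10, 4.2+5) = Gamma(16.4, 9.2).
Batch 2: sum of counts S = 20 over n = 7 days.
After batch 2: Gamma(α+S, β+n) = Gamma(16.4+20, 9.2+7) = Gamma(36.4, 16.2).
The predictive distribution for one future period is NegBinom with mean α/β = 2.2469.

2.2469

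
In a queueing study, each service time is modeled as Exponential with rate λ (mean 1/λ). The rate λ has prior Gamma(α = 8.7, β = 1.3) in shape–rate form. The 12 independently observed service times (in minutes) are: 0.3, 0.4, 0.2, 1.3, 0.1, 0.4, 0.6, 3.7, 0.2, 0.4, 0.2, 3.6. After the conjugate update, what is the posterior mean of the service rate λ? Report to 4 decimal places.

1.6299

With a Gamma(shape α, rate β) prior on the exponential rate λ, the posterior after n observations with total T = Σxᵢ is Gamma(α+n, β+T).
Sum of observations T = 11.4 minutes; n = 12.
Posterior: Gamma(8.7+12, 1.3+11.4) = Gamma(20.7, 12.7).
Posterior mean of λ = α/β = 20.7/12.7 = 1.6299.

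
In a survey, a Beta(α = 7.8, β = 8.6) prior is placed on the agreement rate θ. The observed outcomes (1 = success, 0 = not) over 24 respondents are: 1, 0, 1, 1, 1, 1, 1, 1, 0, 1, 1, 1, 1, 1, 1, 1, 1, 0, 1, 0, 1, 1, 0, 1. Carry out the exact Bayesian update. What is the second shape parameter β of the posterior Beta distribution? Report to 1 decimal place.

The Beta prior is conjugate to a Binomial/Bernoulli likelihood; the update adds successes to α and failures to β.
Posterior: Beta(α+k, β+n−k) = Beta(7.8+19, 8.6+5) = Beta(26.8, 13.6).
Posterior β = 13.6.

13.6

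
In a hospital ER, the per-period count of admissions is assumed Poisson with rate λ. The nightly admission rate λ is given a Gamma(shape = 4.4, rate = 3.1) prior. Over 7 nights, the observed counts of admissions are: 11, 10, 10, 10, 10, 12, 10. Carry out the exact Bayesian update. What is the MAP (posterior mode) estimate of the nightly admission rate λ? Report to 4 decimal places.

7.5644

With a Gamma(shape α, rate β) prior, the Poisson likelihood is conjugate: the posterior is Gamma(α + ΣXᵢ, β + n).
Sum of counts S = 73 over n = 7 nights.
Posterior: Gamma(α+S, β+n) = Gamma(4.4+73, 3.1+7) = Gamma(77.4, 10.1).
Mode of Gamma(α,β) for α≥1 is (α−1)/β = 76.4/10.1 = 7.5644.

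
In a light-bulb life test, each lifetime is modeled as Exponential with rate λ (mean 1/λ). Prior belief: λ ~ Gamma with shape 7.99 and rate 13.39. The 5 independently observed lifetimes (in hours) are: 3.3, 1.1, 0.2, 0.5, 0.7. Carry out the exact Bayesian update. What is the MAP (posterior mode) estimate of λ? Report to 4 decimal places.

With a Gamma(shape α, rate β) prior on the exponential rate λ, the posterior after n observations with total T = Σxᵢ is Gamma(α+n, β+T).
Sum of observations T = 5.8 hours; n = 5.
Posterior: Gamma(7.99+5, 13.39+5.8) = Gamma(12.99, 19.19).
Mode = (α−1)/β = 0.6248.

0.6248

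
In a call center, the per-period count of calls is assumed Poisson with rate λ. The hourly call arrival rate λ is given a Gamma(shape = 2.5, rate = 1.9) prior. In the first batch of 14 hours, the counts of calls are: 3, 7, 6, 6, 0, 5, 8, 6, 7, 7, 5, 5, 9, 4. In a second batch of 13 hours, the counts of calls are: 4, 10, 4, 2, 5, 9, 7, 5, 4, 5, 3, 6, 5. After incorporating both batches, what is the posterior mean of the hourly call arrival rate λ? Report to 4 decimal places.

5.1730

With a Gamma(shape α, rate β) prior, the Poisson likelihood is conjugate: the posterior is Gamma(α + ΣXᵢ, β + n).
Batch 1: sum of counts S = 78 over n = 14 hours.
After batch 1: Gamma(α+S, β+n) = Gamma(2.5+78, 1.9+14) = Gamma(80.5, 15.9).
Batch 2: sum of counts S = 69 over n = 13 hours.
After batch 2: Gamma(α+S, β+n) = Gamma(80.5+69, 15.9+13) = Gamma(149.5, 28.9).
Posterior mean = α/β = 149.5/28.9 = 5.1730.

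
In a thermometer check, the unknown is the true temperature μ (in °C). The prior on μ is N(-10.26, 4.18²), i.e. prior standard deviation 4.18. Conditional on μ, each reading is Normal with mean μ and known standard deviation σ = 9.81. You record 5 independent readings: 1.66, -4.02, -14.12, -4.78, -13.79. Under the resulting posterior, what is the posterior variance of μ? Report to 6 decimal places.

9.158459

For Normal data with known variance σ², a Normal(μ₀, σ₀²) prior on μ is conjugate. Posterior precision = 1/σ₀² + n/σ²; posterior mean is the precision-weighted average of μ₀ and x̄.
σ₀² = 4.18² = 17.4724, σ² = 9.81² = 96.2361; σ² + n·σ₀² = 96.2361 + 5·17.4724 = 183.5981.
Posterior precision = 1/σ₀² + n/σ² = 1/17.4724 + 5/96.2361 = (σ² + n·σ₀²)/(σ₀²σ²) = 183.5981/(17.4724·96.2361); posterior variance σₙ² = σ₀²σ²/(σ² + n·σ₀²) = 17.4724·96.2361/183.5981 = 9.158459.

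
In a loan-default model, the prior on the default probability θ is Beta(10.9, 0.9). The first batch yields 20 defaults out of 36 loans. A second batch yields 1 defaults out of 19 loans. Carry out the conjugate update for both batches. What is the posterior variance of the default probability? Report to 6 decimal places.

The Beta prior is conjugate to a Binomial/Bernoulli likelihood; the update adds successes to α and failures to β.
After batch 1: Beta(10.9+20, 0.9+16) = Beta(30.9, 16.9).
After batch 2: Beta(30.9+1, 16.9+18) = Beta(31.9, 34.9).
Var = αβ/((α+β)²(α+β+1)) = 31.9·34.9/(66.8²·67.8) = 0.003680.

0.003680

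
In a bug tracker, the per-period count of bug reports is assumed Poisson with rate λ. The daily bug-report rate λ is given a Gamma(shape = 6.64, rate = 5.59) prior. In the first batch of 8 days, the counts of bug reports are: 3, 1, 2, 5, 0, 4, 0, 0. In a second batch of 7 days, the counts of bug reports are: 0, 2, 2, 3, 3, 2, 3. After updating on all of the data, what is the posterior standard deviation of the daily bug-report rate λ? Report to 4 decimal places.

0.2940

With a Gamma(shape α, rate β) prior, the Poisson likelihood is conjugate: the posterior is Gamma(α + ΣXᵢ, β + n).
Batch 1: sum of counts S = 15 over n = 8 days.
After batch 1: Gamma(α+S, β+n) = Gamma(6.64+15, 5.59+8) = Gamma(21.64, 13.59).
Batch 2: sum of counts S = 15 over n = 7 days.
After batch 2: Gamma(α+S, β+n) = Gamma(21.64+15, 13.59+7) = Gamma(36.64, 20.59).
SD = √α/β = √36.64/20.59 = 0.2940.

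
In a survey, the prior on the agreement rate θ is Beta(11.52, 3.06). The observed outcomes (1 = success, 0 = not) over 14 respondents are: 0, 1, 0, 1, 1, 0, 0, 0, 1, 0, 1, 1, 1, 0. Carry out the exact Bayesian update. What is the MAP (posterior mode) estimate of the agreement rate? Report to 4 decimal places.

0.6591

The Beta prior is conjugate to a Binomial/Bernoulli likelihood; the update adds successes to α and failures to β.
Posterior: Beta(α+k, β+n−k) = Beta(11.52+7, 3.06+7) = Beta(18.52, 10.06).
Mode of Beta(a,b) for a,b>1 is (a−1)/(a+b−2) = 17.52/26.58 = 0.6591.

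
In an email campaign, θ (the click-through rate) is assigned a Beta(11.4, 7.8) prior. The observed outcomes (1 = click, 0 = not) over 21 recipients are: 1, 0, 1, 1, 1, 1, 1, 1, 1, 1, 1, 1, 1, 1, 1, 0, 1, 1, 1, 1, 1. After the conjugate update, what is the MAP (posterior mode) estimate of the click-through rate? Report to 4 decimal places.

0.7696

The Beta prior is conjugate to a Binomial/Bernoulli likelihood; the update adds successes to α and failures to β.
Posterior: Beta(α+k, β+n−k) = Beta(11.4+19, 7.8+2) = Beta(30.4, 9.8).
Mode of Beta(a,b) for a,b>1 is (a−1)/(a+b−2) = 29.4/38.2 = 0.7696.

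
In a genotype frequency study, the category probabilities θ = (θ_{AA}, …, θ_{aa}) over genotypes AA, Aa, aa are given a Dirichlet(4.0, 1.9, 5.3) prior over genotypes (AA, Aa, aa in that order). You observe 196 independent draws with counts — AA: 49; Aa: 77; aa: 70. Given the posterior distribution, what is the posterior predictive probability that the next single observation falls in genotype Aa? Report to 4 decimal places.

0.3808

The Dirichlet prior is conjugate to the Multinomial likelihood: each posterior αⱼ = prior αⱼ + observed count nⱼ.
Posterior concentration: (53.0, 78.9, 75.3), total = 207.2.
P(next = Aa | data) = α_{Aa}/Σα = 0.3808.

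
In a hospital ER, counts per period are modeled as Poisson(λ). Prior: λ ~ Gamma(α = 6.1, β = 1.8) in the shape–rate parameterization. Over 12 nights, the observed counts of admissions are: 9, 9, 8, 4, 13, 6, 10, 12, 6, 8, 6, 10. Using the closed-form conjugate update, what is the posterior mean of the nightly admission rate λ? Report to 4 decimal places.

7.7609

With a Gamma(shape α, rate β) prior, the Poisson likelihood is conjugate: the posterior is Gamma(α + ΣXᵢ, β + n).
Sum of counts S = 101 over n = 12 nights.
Posterior: Gamma(α+S, β+n) = Gamma(6.1+101, 1.8+12) = Gamma(107.1, 13.8).
Posterior mean = α/β = 107.1/13.8 = 7.7609.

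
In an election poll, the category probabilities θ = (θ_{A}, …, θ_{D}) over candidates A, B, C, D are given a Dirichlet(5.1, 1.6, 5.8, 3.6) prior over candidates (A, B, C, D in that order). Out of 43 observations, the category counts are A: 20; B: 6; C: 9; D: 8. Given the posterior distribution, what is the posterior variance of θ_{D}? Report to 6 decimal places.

0.002625

The Dirichlet prior is conjugate to the Multinomial likelihood: each posterior αⱼ = prior αⱼ + observed count nⱼ.
Posterior concentration: (25.1, 7.6, 14.8, 11.6), total = 59.1.
Var[θ_j] = α_j(Σα−α_j)/((Σα)²(Σα+1)) = 11.6·47.5/(59.1²·60.1) = 0.002625.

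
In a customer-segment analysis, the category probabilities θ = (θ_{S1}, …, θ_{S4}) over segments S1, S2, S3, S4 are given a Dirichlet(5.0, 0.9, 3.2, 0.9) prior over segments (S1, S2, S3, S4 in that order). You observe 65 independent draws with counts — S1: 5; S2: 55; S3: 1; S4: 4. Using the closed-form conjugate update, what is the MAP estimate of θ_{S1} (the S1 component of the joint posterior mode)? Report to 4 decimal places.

0.1268

The Dirichlet prior is conjugate to the Multinomial likelihood: each posterior αⱼ = prior αⱼ + observed count nⱼ.
Posterior concentration: (10.0, 55.9, 4.2, 4.9), total = 75.0.
Joint mode component: (α_{S1}−1)/(Σα−K) = 9.0/71.0 = 0.1268.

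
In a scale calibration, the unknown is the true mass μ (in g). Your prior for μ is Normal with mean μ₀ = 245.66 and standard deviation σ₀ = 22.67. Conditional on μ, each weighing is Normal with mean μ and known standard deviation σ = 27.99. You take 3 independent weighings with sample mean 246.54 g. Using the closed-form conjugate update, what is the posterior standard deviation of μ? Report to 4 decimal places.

13.1590

For Normal data with known variance σ², a Normal(μ₀, σ₀²) prior on μ is conjugate. Posterior precision = 1/σ₀² + n/σ²; posterior mean is the precision-weighted average of μ₀ and x̄.
σ₀² = 22.67² = 513.9289, σ² = 27.99² = 783.4401; σ² + n·σ₀² = 783.4401 + 3·513.9289 = 2325.2268.
Posterior precision = 1/σ₀² + n/σ² = 1/513.9289 + 3/783.4401 = (σ² + n·σ₀²)/(σ₀²σ²) = 2325.2268/(513.9289·783.4401); posterior variance σₙ² = σ₀²σ²/(σ² + n·σ₀²) = 513.9289·783.4401/2325.2268 = 173.158381.
Posterior SD = √σₙ² = √(513.9289·783.4401/2325.2268) = 13.1590.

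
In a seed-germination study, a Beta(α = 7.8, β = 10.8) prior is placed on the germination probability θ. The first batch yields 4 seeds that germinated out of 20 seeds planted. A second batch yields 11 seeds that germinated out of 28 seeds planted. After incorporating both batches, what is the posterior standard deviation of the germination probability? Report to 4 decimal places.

0.0577

The Beta prior is conjugate to a Binomial/Bernoulli likelihood; the update adds successes to α and failures to β.
After batch 1: Beta(7.8+4, 10.8+16) = Beta(11.8, 26.8).
After batch 2: Beta(11.8+11, 26.8+17) = Beta(22.8, 43.8).
Var = αβ/((α+β)²(α+β+1)) = 22.8·43.8/(66.6²·67.6) = 0.00333053; SD = √0.00333053 = 0.0577.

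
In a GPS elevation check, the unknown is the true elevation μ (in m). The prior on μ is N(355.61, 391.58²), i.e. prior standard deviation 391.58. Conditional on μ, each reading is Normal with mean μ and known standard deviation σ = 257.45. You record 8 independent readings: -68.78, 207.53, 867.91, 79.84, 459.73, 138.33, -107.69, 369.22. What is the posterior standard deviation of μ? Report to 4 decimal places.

88.6586

For Normal data with known variance σ², a Normal(μ₀, σ₀²) prior on μ is conjugate. Posterior precision = 1/σ₀² + n/σ²; posterior mean is the precision-weighted average of μ₀ and x̄.
σ₀² = 391.58² = 153334.8964, σ² = 257.45² = 66280.5025; σ² + n·σ₀² = 66280.5025 + 8·153334.8964 = 1292959.6737.
Posterior precision = 1/σ₀² + n/σ² = 1/153334.8964 + 8/66280.5025 = (σ² + n·σ₀²)/(σ₀²σ²) = 1292959.6737/(153334.8964·66280.5025); posterior variance σₙ² = σ₀²σ²/(σ² + n·σ₀²) = 153334.8964·66280.5025/1292959.6737 = 7860.348773.
Posterior SD = √σₙ² = √(153334.8964·66280.5025/1292959.6737) = 88.6586.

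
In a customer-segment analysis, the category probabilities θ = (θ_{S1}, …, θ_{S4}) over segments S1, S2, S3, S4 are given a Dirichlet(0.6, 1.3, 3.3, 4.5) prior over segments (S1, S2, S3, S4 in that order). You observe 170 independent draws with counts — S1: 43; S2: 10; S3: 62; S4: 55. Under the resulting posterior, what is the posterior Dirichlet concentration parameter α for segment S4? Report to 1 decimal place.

59.5

The Dirichlet prior is conjugate to the Multinomial likelihood: each posterior αⱼ = prior αⱼ + observed count nⱼ.
Posterior concentration: (43.6, 11.3, 65.3, 59.5), total = 179.7.
α_{S4} = 4.5 + 55 = 59.5.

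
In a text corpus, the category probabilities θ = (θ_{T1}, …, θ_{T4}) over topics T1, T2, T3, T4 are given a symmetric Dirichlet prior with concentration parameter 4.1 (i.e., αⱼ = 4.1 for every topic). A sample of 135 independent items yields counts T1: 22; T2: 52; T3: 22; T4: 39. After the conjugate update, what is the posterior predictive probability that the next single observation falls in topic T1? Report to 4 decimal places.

0.1724

The Dirichlet prior is conjugate to the Multinomial likelihood: each posterior αⱼ = prior αⱼ + observed count nⱼ.
Posterior concentration: (26.1, 56.1, 26.1, 43.1), total = 151.4.
P(next = T1 | data) = α_{T1}/Σα = 0.1724.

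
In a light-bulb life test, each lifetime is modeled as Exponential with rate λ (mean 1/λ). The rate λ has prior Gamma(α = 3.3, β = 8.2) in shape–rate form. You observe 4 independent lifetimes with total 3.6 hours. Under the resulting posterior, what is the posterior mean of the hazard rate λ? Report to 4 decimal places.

With a Gamma(shape α, rate β) prior on the exponential rate λ, the posterior after n observations with total T = Σxᵢ is Gamma(α+n, β+T).
Posterior: Gamma(3.3+4, 8.2+3.6) = Gamma(7.3, 11.8).
Posterior mean of λ = α/β = 7.3/11.8 = 0.6186.

0.6186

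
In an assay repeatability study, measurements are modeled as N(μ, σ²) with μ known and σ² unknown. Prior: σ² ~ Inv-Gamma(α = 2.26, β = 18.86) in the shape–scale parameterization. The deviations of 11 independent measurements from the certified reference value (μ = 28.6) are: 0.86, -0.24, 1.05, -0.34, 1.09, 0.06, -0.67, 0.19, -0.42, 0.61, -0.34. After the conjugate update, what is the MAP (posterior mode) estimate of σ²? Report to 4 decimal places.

2.4016

With known mean μ and an Inverse-Gamma(α, β) prior on σ², the Normal likelihood is conjugate: posterior is Inv-Gamma(α + n/2, β + Σ(xᵢ−μ)²/2).
Σ(xᵢ−μ)² = (0.86)² + (-0.24)² + (1.05)² + (-0.34)² + (1.09)² + (0.06)² + (-0.67)² + (0.19)² + (-0.42)² + (0.61)² + (-0.34)² = 4.3561.
Posterior: Inv-Gamma(2.26 + 11/2, 18.86 + 4.3561/2) = Inv-Gamma(7.76, 21.03805).
Mode = β/(α+1) = 21.03805/8.76 = 2.4016.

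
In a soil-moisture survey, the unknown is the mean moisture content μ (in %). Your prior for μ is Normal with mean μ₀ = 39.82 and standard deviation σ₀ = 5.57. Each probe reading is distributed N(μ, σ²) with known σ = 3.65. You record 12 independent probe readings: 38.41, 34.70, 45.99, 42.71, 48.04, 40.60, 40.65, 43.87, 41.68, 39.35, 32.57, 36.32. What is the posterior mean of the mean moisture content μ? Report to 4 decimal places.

For Normal data with known variance σ², a Normal(μ₀, σ₀²) prior on μ is conjugate. Posterior precision = 1/σ₀² + n/σ²; posterior mean is the precision-weighted average of μ₀ and x̄.
Σxᵢ = 38.41 + 34.70 + 45.99 + 42.71 + 48.04 + 40.60 + 40.65 + 43.87 + 41.68 + 39.35 + 32.57 + 36.32 = 484.89, so n·x̄ = 484.89.
σ₀² = 5.57² = 31.0249, σ² = 3.65² = 13.3225; σ² + n·σ₀² = 13.3225 + 12·31.0249 = 385.6213.
Posterior mean = (μ₀/σ₀² + n·x̄/σ²)/(1/σ₀² + n/σ²) = (σ²·μ₀ + σ₀²·n·x̄)/(σ² + n·σ₀²) = (13.3225·39.82 + 31.0249·484.89)/385.6213 = 15574.165711/385.6213 = 40.3872.

40.3872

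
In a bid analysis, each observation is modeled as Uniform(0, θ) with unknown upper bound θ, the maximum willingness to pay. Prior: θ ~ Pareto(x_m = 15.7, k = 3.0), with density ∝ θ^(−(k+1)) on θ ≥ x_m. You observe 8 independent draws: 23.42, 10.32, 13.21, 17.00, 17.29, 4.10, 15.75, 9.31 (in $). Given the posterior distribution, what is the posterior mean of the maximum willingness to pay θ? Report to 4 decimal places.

25.7620

A Pareto(scale x_m, shape k) prior on the upper bound θ of Uniform(0, θ) is conjugate: posterior is Pareto(max(x_m, max xᵢ), k + n).
Sample maximum = 23.42; prior scale x_m = 15.7 → posterior scale = max = 23.42.
Posterior shape = 3.0 + 8 = 11.0.
E[θ|data] = k·x_m/(k−1) = 11.0·23.42/10.0 = 25.7620.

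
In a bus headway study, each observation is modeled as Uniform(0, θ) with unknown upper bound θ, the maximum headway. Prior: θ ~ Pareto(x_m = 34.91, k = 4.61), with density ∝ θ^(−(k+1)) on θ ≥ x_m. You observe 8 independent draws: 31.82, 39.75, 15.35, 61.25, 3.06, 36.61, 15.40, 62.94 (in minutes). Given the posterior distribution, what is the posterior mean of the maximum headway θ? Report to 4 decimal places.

A Pareto(scale x_m, shape k) prior on the upper bound θ of Uniform(0, θ) is conjugate: posterior is Pareto(max(x_m, max xᵢ), k + n).
Sample maximum = 62.94; prior scale x_m = 34.91 → posterior scale = max = 62.94.
Posterior shape = 4.61 + 8 = 12.61.
E[θ|data] = k·x_m/(k−1) = 12.61·62.94/11.61 = 68.3612.

68.3612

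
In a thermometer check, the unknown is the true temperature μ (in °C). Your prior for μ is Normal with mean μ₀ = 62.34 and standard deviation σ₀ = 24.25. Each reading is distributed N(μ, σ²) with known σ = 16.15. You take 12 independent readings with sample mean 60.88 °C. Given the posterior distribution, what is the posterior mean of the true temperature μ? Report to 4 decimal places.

For Normal data with known variance σ², a Normal(μ₀, σ₀²) prior on μ is conjugate. Posterior precision = 1/σ₀² + n/σ²; posterior mean is the precision-weighted average of μ₀ and x̄.
n·x̄ = 12·60.88 = 730.56.
σ₀² = 24.25² = 588.0625, σ² = 16.15² = 260.8225; σ² + n·σ₀² = 260.8225 + 12·588.0625 = 7317.5725.
Posterior mean = (μ₀/σ₀² + n·x̄/σ²)/(1/σ₀² + n/σ²) = (σ²·μ₀ + σ₀²·n·x̄)/(σ² + n·σ₀²) = (260.8225·62.34 + 588.0625·730.56)/7317.5725 = 445874.61465/7317.5725 = 60.9320.

60.9320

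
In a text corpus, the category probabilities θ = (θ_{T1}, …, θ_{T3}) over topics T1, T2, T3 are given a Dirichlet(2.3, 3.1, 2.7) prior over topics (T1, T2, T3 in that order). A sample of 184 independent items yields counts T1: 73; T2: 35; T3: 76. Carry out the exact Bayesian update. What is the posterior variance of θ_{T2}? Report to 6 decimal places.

0.000823

The Dirichlet prior is conjugate to the Multinomial likelihood: each posterior αⱼ = prior αⱼ + observed count nⱼ.
Posterior concentration: (75.3, 38.1, 78.7), total = 192.1.
Var[θ_j] = α_j(Σα−α_j)/((Σα)²(Σα+1)) = 38.1·154.0/(192.1²·193.1) = 0.000823.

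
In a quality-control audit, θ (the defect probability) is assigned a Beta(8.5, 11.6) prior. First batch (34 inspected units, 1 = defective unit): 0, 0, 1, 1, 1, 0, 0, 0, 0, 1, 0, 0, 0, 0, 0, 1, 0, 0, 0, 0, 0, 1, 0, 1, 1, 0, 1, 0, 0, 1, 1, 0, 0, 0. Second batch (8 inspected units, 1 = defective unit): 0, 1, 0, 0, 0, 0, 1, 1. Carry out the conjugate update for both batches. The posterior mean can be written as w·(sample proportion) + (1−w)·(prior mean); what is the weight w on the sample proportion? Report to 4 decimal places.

The Beta prior is conjugate to a Binomial/Bernoulli likelihood; the update adds successes to α and failures to β.
Total number of inspected units: n = 34 + 8 = 42.
Posterior mean = (α₀+k)/(α₀+β₀+n) = [n/(α₀+β₀+n)]·(k/n) + [(α₀+β₀)/(α₀+β₀+n)]·α₀/(α₀+β₀), so only n and the prior enter the weight.
The weight on the data is w = n/(α₀+β₀+n) = 42/(8.5+11.6+42) = 42/62.1 = 0.6763.

0.6763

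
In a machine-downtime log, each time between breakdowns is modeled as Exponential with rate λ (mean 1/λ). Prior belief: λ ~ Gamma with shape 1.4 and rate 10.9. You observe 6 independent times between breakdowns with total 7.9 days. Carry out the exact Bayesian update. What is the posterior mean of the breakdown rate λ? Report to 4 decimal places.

With a Gamma(shape α, rate β) prior on the exponential rate λ, the posterior after n observations with total T = Σxᵢ is Gamma(α+n, β+T).
Posterior: Gamma(1.4+6, 10.9+7.9) = Gamma(7.4, 18.8).
Posterior mean of λ = α/β = 7.4/18.8 = 0.3936.

0.3936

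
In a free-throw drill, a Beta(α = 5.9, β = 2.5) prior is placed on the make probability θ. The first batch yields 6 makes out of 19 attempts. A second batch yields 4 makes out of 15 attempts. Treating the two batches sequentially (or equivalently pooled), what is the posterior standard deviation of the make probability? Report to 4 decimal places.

The Beta prior is conjugate to a Binomial/Bernoulli likelihood; the update adds successes to α and failures to β.
After batch 1: Beta(5.9+6, 2.5+13) = Beta(11.9, 15.5).
After batch 2: Beta(11.9+4, 15.5+11) = Beta(15.9, 26.5).
Var = αβ/((α+β)²(α+β+1)) = 15.9·26.5/(42.4²·43.4) = 0.00540035; SD = √0.00540035 = 0.0735.

0.0735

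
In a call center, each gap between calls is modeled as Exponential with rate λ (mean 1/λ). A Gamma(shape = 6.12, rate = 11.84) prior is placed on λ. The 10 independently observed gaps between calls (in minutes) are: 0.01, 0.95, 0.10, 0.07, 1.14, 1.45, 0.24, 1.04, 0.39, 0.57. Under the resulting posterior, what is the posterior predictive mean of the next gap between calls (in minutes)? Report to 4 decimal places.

With a Gamma(shape α, rate β) prior on the exponential rate λ, the posterior after n observations with total T = Σxᵢ is Gamma(α+n, β+T).
Sum of observations T = 5.96 minutes; n = 10.
Posterior: Gamma(6.12+10, 11.84+5.96) = Gamma(16.12, 17.80).
The predictive distribution for the next observation is Lomax; its mean is β/(α−1) = 17.80/15.12 = 1.1772.

1.1772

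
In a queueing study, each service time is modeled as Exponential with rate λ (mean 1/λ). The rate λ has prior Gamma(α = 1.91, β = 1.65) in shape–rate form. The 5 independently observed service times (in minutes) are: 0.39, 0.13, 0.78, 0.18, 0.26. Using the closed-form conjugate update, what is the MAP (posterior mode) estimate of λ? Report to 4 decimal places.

1.7434

With a Gamma(shape α, rate β) prior on the exponential rate λ, the posterior after n observations with total T = Σxᵢ is Gamma(α+n, β+T).
Sum of observations T = 1.74 minutes; n = 5.
Posterior: Gamma(1.91+5, 1.65+1.74) = Gamma(6.91, 3.39).
Mode = (α−1)/β = 1.7434.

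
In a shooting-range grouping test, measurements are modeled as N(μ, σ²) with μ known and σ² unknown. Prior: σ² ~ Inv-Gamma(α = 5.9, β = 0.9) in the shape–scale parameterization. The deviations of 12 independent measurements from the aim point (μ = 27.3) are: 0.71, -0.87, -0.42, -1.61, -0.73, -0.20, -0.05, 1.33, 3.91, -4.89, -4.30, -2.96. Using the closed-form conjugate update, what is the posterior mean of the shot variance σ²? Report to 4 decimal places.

With known mean μ and an Inverse-Gamma(α, β) prior on σ², the Normal likelihood is conjugate: posterior is Inv-Gamma(α + n/2, β + Σ(xᵢ−μ)²/2).
Σ(xᵢ−μ)² = (0.71)² + (-0.87)² + (-0.42)² + (-1.61)² + (-0.73)² + (-0.20)² + (-0.05)² + (1.33)² + (3.91)² + (-4.89)² + (-4.30)² + (-2.96)² = 72.8256.
Posterior: Inv-Gamma(5.9 + 12/2, 0.9 + 72.8256/2) = Inv-Gamma(11.90, 37.31280).
E[σ²|data] = β/(α−1) = 37.31280/10.90 = 3.4232.

3.4232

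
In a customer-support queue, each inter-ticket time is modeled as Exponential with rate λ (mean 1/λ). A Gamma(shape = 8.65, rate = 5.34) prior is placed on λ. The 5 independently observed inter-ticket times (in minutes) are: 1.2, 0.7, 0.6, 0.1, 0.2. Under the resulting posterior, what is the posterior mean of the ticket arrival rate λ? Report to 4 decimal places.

With a Gamma(shape α, rate β) prior on the exponential rate λ, the posterior after n observations with total T = Σxᵢ is Gamma(α+n, β+T).
Sum of observations T = 2.8 minutes; n = 5.
Posterior: Gamma(8.65+5, 5.34+2.8) = Gamma(13.65, 8.14).
Posterior mean of λ = α/β = 13.65/8.14 = 1.6769.

1.6769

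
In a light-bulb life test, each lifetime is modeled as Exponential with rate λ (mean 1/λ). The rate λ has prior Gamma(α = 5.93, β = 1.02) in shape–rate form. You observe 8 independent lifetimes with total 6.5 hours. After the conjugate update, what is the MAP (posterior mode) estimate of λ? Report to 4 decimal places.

With a Gamma(shape α, rate β) prior on the exponential rate λ, the posterior after n observations with total T = Σxᵢ is Gamma(α+n, β+T).
Posterior: Gamma(5.93+8, 1.02+6.5) = Gamma(13.93, 7.52).
Mode = (α−1)/β = 1.7194.

1.7194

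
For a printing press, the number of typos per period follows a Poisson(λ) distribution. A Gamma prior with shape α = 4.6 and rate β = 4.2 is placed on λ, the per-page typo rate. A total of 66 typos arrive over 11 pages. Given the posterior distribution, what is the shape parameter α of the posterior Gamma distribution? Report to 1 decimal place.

With a Gamma(shape α, rate β) prior, the Poisson likelihood is conjugate: the posterior is Gamma(α + ΣXᵢ, β + n).
Posterior: Gamma(α+S, β+n) = Gamma(4.6+66, 4.2+11) = Gamma(70.6, 15.2).
Posterior α = 70.6.

70.6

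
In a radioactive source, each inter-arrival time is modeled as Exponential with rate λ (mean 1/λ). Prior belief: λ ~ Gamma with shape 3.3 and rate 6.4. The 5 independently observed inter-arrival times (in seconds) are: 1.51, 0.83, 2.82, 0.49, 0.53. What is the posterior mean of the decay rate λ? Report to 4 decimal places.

0.6598

With a Gamma(shape α, rate β) prior on the exponential rate λ, the posterior after n observations with total T = Σxᵢ is Gamma(α+n, β+T).
Sum of observations T = 6.18 seconds; n = 5.
Posterior: Gamma(3.3+5, 6.4+6.18) = Gamma(8.3, 12.58).
Posterior mean of λ = α/β = 8.3/12.58 = 0.6598.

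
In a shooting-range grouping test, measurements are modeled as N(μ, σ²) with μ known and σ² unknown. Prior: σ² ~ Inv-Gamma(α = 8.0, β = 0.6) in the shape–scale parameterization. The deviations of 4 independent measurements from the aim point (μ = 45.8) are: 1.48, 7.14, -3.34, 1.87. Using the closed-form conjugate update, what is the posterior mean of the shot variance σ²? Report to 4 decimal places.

With known mean μ and an Inverse-Gamma(α, β) prior on σ², the Normal likelihood is conjugate: posterior is Inv-Gamma(α + n/2, β + Σ(xᵢ−μ)²/2).
Σ(xᵢ−μ)² = (1.48)² + (7.14)² + (-3.34)² + (1.87)² = 67.8225.
Posterior: Inv-Gamma(8.0 + 4/2, 0.6 + 67.8225/2) = Inv-Gamma(10.00, 34.51125).
E[σ²|data] = β/(α−1) = 34.51125/9.00 = 3.8346.

3.8346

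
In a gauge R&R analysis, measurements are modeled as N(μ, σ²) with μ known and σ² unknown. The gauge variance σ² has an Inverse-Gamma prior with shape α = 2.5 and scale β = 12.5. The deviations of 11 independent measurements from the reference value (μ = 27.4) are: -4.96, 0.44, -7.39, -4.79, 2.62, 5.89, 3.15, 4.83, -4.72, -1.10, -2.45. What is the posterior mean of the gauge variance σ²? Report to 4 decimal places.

With known mean μ and an Inverse-Gamma(α, β) prior on σ², the Normal likelihood is conjugate: posterior is Inv-Gamma(α + n/2, β + Σ(xᵢ−μ)²/2).
Σ(xᵢ−μ)² = (-4.96)² + (0.44)² + (-7.39)² + (-4.79)² + (2.62)² + (5.89)² + (3.15)² + (4.83)² + (-4.72)² + (-1.10)² + (-2.45)² = 206.6502.
Posterior: Inv-Gamma(2.5 + 11/2, 12.5 + 206.6502/2) = Inv-Gamma(8.00, 115.82510).
E[σ²|data] = β/(α−1) = 115.82510/7.00 = 16.5464.

16.5464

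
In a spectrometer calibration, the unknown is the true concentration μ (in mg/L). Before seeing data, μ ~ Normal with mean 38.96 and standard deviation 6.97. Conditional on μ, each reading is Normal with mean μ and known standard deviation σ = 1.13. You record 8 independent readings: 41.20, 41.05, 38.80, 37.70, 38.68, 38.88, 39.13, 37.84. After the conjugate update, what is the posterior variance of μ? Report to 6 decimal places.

0.159090

For Normal data with known variance σ², a Normal(μ₀, σ₀²) prior on μ is conjugate. Posterior precision = 1/σ₀² + n/σ²; posterior mean is the precision-weighted average of μ₀ and x̄.
σ₀² = 6.97² = 48.5809, σ² = 1.13² = 1.2769; σ² + n·σ₀² = 1.2769 + 8·48.5809 = 389.9241.
Posterior precision = 1/σ₀² + n/σ² = 1/48.5809 + 8/1.2769 = (σ² + n·σ₀²)/(σ₀²σ²) = 389.9241/(48.5809·1.2769); posterior variance σₙ² = σ₀²σ²/(σ² + n·σ₀²) = 48.5809·1.2769/389.9241 = 0.159090.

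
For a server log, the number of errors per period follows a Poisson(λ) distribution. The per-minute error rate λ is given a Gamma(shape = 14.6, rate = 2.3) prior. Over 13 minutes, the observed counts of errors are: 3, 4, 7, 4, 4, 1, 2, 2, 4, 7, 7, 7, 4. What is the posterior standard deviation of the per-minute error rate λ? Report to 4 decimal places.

0.5492

With a Gamma(shape α, rate β) prior, the Poisson likelihood is conjugate: the posterior is Gamma(α + ΣXᵢ, β + n).
Sum of counts S = 56 over n = 13 minutes.
Posterior: Gamma(α+S, β+n) = Gamma(14.6+56, 2.3+13) = Gamma(70.6, 15.3).
SD = √α/β = √70.6/15.3 = 0.5492.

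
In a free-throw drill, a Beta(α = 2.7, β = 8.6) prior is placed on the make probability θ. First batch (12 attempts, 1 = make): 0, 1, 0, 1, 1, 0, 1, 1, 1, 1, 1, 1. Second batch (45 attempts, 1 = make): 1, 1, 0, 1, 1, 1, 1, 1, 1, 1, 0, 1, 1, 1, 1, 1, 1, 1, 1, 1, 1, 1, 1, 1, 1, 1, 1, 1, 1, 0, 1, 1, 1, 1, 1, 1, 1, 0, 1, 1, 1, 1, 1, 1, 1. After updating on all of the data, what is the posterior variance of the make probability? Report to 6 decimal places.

The Beta prior is conjugate to a Binomial/Bernoulli likelihood; the update adds successes to α and failures to β.
After batch 1: Beta(2.7+9, 8.6+3) = Beta(11.7, 11.6).
After batch 2: Beta(11.7+41, 11.6+4) = Beta(52.7, 15.6).
Var = αβ/((α+β)²(α+β+1)) = 52.7·15.6/(68.3²·69.3) = 0.002543.

0.002543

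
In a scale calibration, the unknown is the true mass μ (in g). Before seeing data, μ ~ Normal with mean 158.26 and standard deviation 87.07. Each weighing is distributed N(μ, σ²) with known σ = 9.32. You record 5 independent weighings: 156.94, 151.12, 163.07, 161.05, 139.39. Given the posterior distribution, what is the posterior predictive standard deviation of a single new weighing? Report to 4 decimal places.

For Normal data with known variance σ², a Normal(μ₀, σ₀²) prior on μ is conjugate. Posterior precision = 1/σ₀² + n/σ²; posterior mean is the precision-weighted average of μ₀ and x̄.
σ₀² = 87.07² = 7581.1849, σ² = 9.32² = 86.8624; σ² + n·σ₀² = 86.8624 + 5·7581.1849 = 37992.7869.
Posterior precision = 1/σ₀² + n/σ² = 1/7581.1849 + 5/86.8624 = (σ² + n·σ₀²)/(σ₀²σ²) = 37992.7869/(7581.1849·86.8624); posterior variance σₙ² = σ₀²σ²/(σ² + n·σ₀²) = 7581.1849·86.8624/37992.7869 = 17.332762.
Predictive variance for one new observation = σₙ² + σ² = 7581.1849·86.8624/37992.7869 + 86.8624 = σ²·(σ₀² + 37992.7869)/37992.7869 = 86.8624·45573.9718/37992.7869 = 104.195162; SD = √(86.8624·45573.9718/37992.7869) = 10.2076.

10.2076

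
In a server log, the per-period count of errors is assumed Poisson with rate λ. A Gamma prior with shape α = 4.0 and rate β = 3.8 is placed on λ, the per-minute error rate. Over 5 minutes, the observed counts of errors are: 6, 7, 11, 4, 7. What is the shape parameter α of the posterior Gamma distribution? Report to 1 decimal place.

With a Gamma(shape α, rate β) prior, the Poisson likelihood is conjugate: the posterior is Gamma(α + ΣXᵢ, β + n).
Sum of counts S = 35 over n = 5 minutes.
Posterior: Gamma(α+S, β+n) = Gamma(4.0+35, 3.8+5) = Gamma(39.0, 8.8).
Posterior α = 39.0.

39.0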